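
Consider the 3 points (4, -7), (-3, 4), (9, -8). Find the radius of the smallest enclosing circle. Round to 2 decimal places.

8.49

Call the three points A, B, C in the order given.
Side lengths²: AB² = 170, AC² = 26, BC² = 288.
Since BC² = 288 ≥ 170 + 26 = 196, the angle opposite BC is not acute, so the smallest enclosing circle has BC as diameter.
Centre = midpoint of BC = (3, -2), r² = 288/4 = 72.
r = √72 ≈ 8.49.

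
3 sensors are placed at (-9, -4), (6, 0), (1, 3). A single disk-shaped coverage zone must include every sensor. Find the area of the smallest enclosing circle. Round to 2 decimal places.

189.28

Call the three points A, B, C in the order given.
Side lengths²: AB² = 241, AC² = 149, BC² = 34.
Since AB² = 241 ≥ 149 + 34 = 183, the angle opposite AB is not acute, so the smallest enclosing circle has AB as diameter.
Centre = midpoint of AB = (-1.5, -2), r² = 241/4 = 60.25.
Area = π·r² = π·60.25 ≈ 189.28.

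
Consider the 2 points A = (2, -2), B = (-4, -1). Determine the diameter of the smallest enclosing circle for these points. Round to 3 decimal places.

6.083

The smallest circle enclosing two points has them as diameter endpoints.
Centre = midpoint = (-1, -1.5); r² = |AB|²/4 = 37/4 = 9.25.
Diameter = 2r = 2√(9.25) ≈ 6.083.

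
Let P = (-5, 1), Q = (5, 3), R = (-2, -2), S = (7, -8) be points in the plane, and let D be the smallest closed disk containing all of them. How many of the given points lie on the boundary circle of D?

3

By Welzl's lemma the MEC is supported by two points (diametrically opposite) or three points (on a circumcircle).
The minimum enclosing circle is determined by three boundary points: P, Q, S.
Their circumcentre is (41/38, -129/38) with r² = 40625/722.
The farthest remaining point R is at distance² 8249/722 ≤ 40625/722.
The points at distance exactly r from the centre are P, Q, S — 3 points.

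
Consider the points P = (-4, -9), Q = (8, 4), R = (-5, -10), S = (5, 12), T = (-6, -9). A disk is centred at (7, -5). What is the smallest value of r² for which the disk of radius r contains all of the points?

293

The required radius is the distance from (7, -5) to the farthest point.
Squared distances: 137, 82, 169, 293, 185.
Maximum is 293, attained at S.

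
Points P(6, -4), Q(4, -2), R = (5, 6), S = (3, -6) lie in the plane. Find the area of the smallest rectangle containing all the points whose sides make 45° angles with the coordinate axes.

In coordinates u = x + y, v = x − y the rectangle is axis-aligned; the map (x,y)→(u,v) scales areas by 2.
u-values: 2, 2, 11, -3; range = 11 − (-3) = 14.
v-values: 10, 6, -1, 9; range = 10 − (-1) = 11.
Area = (14 × 11) / 2 = 77.

77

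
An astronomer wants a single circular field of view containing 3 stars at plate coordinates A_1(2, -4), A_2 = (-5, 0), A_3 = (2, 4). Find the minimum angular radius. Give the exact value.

Side lengths²: A_1A_2² = 65, A_1A_3² = 64, A_2A_3² = 65.
Since A_2A_3² = 65 < 65 + 64 = 129, the triangle is acute, so the smallest enclosing circle is the circumcircle.
Circumcentre = (-5/14, 0), r² = 4225/196.
r = √(4225/196) = 65/14.

65/14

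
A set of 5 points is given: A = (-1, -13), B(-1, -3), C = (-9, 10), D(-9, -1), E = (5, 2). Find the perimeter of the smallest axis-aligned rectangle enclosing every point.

74

Width = max x − min x = 5 − (-9) = 14.
Height = max y − min y = 10 − (-13) = 23.
Perimeter = 2(14 + 23) = 74.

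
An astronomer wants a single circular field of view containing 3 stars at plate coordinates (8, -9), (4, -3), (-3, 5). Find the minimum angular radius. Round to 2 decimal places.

8.90

Call the three points A, B, C in the order given.
Side lengths²: AB² = 52, AC² = 317, BC² = 113.
Since AC² = 317 ≥ 113 + 52 = 165, the angle opposite AC is not acute, so the smallest enclosing circle has AC as diameter.
Centre = midpoint of AC = (2.5, -2), r² = 317/4 = 79.25.
r = √(79.25) ≈ 8.90.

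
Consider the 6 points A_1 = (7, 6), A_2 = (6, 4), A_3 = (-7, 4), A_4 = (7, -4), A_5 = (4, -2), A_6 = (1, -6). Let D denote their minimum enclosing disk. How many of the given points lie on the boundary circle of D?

3

The minimum enclosing circle is determined by three boundary points: A_1, A_3, A_4.
Their circumcentre is (4/7, 1) with r² = 3250/49.
The farthest remaining point A_6 is at distance² 2410/49 ≤ 3250/49.
The points at distance exactly r from the centre are A_1, A_3, A_4 — 3 points.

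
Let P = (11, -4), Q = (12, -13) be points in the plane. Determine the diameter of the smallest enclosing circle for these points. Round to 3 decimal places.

9.055

The smallest circle enclosing two points has them as diameter endpoints.
Centre = midpoint = (11.5, -8.5); r² = |PQ|²/4 = 82/4 = 20.5.
Diameter = 2r = 2√(20.5) ≈ 9.055.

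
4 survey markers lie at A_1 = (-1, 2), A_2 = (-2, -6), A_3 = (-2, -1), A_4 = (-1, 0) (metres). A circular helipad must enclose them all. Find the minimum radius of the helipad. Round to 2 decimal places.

4.03

The farthest pair is A_1–A_2 with squared distance 65. The circle on this segment as diameter has centre (-1.5, -2) and r² = 65/4 = 16.25.
Check A_3: distance² to centre = 1.25 ≤ 16.25, so it lies inside.
All remaining points lie in this disk, and no smaller disk contains both endpoints, so this is the minimum enclosing circle.
r = √(16.25) ≈ 4.03.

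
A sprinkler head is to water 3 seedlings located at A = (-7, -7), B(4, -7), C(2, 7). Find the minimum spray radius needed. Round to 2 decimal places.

Side lengths²: AB² = 121, AC² = 277, BC² = 200.
Since AC² = 277 < 200 + 121 = 321, the triangle is acute, so the smallest enclosing circle is the circumcircle.
Circumcentre = (-1.5, -9/14), r² = 6925/98.
r = √(6925/98) ≈ 8.41.

8.41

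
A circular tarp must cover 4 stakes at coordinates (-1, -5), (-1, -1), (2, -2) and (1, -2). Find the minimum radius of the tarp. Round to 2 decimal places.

2.24

A smallest enclosing disk is always determined by at most three of the input points on its boundary.
The minimum enclosing circle is determined by three boundary points: (-1, -5), (-1, -1), (2, -2).
Their circumcentre is (0, -3) with r² = 5.
The farthest remaining point (1, -2) is at distance² 2 ≤ 5.
r = √5 ≈ 2.24.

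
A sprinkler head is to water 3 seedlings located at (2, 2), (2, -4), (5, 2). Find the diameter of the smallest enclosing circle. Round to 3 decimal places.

6.708

Call the three points A, B, C in the order given.
Side lengths²: AB² = 36, AC² = 9, BC² = 45.
Since BC² = 45 ≥ 36 + 9 = 45, the angle opposite BC is not acute, so the smallest enclosing circle has BC as diameter.
Centre = midpoint of BC = (3.5, -1), r² = 45/4 = 11.25.
Diameter = 2r = 2√(11.25) ≈ 6.708.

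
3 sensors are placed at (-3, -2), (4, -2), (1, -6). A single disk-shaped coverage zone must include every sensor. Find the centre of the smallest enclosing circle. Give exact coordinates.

Call the three points A, B, C in the order given.
Side lengths²: AB² = 49, AC² = 32, BC² = 25.
Since AB² = 49 < 32 + 25 = 57, the triangle is acute, so the smallest enclosing circle is the circumcircle.
Circumcentre = (0.5, -2.5), r² = 12.5.
Centre = (0.5, -2.5).

(0.5, -2.5)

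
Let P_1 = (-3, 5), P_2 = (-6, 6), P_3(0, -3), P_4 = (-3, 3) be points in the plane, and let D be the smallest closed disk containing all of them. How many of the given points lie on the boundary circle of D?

2

A smallest enclosing disk is always determined by at most three of the input points on its boundary.
The farthest pair is P_2–P_3 with squared distance 117. The circle on this segment as diameter has centre (-3, 1.5) and r² = 117/4 = 29.25.
Check P_1: distance² to centre = 12.25 ≤ 29.25, so it lies inside.
All remaining points lie in this disk, and no smaller disk contains both endpoints, so this is the minimum enclosing circle.
The points at distance exactly r from the centre are P_2, P_3 — 2 points.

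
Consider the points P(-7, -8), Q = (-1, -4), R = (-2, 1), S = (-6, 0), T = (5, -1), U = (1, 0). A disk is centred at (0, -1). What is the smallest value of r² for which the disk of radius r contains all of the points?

98

The required radius is the distance from (0, -1) to the farthest point.
Squared distances: 98, 10, 8, 37, 25, 2.
Maximum is 98, attained at P.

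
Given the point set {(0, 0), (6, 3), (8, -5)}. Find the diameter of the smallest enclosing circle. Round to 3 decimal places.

9.664

Call the three points A, B, C in the order given.
Side lengths²: AB² = 45, AC² = 89, BC² = 68.
Since AC² = 89 < 68 + 45 = 113, the triangle is acute, so the smallest enclosing circle is the circumcircle.
Circumcentre = (41/9, -29/18), r² = 7565/324.
Diameter = 2r = 2√(7565/324) ≈ 9.664.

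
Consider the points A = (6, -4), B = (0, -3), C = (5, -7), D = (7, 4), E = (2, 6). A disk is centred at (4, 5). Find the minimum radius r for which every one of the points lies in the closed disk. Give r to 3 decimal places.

The required radius is the distance from (4, 5) to the farthest point.
Squared distances: 85, 80, 145, 10, 5.
Maximum is 145, attained at C.
r = √145 ≈ 12.042.

12.042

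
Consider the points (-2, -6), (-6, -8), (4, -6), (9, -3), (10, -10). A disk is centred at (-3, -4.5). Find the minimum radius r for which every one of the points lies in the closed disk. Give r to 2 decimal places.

The required radius is the distance from (-3, -4.5) to the farthest point.
Squared distances: 3.25, 21.25, 51.25, 146.25, 199.25.
Maximum is 199.25, attained at (10, -10).
r = √(199.25) ≈ 14.12.

14.12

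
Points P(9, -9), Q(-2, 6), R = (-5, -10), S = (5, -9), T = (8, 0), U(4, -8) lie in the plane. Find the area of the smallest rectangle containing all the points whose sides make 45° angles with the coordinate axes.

299

In coordinates u = x + y, v = x − y the rectangle is axis-aligned; the map (x,y)→(u,v) scales areas by 2.
u-values: 0, 4, -15, -4, 8, -4; range = 8 − (-15) = 23.
v-values: 18, -8, 5, 14, 8, 12; range = 18 − (-8) = 26.
Area = (23 × 26) / 2 = 299.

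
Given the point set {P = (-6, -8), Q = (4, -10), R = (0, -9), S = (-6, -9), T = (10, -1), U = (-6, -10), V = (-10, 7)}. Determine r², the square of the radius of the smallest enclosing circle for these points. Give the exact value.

The minimum enclosing circle of a finite set is fixed by two of the points (as a diameter) or three (as a circumcircle).
The minimum enclosing circle is determined by three boundary points: Q, T, V.
Their circumcentre is (-23/19, -1/38) with r² = 182845/1444.
The farthest remaining point U is at distance² 176765/1444 ≤ 182845/1444.

182845/1444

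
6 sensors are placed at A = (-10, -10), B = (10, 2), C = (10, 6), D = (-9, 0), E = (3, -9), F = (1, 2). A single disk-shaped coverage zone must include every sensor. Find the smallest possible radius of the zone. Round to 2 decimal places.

The minimum enclosing circle of a finite set is fixed by two of the points (as a diameter) or three (as a circumcircle).
The farthest pair is A–C with squared distance 656. The circle on this segment as diameter has centre (0, -2) and r² = 656/4 = 164.
Check B: distance² to centre = 116 ≤ 164, so it lies inside.
All remaining points lie in this disk, and no smaller disk contains both endpoints, so this is the minimum enclosing circle.
r = √164 ≈ 12.81.

12.81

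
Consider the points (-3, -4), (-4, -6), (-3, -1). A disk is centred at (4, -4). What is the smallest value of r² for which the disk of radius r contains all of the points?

The required radius is the distance from (4, -4) to the farthest point.
Squared distances: 49, 68, 58.
Maximum is 68, attained at (-4, -6).

68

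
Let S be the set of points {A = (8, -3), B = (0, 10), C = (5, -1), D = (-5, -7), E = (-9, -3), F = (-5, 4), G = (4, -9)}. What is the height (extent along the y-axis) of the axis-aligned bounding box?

max y = 10, min y = -9, so height = 19.

19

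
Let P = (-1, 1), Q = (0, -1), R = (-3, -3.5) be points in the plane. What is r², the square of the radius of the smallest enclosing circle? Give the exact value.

6.0625

Side lengths²: PQ² = 5, PR² = 24.25, QR² = 15.25.
Since PR² = 24.25 ≥ 15.25 + 5 = 20.25, the angle opposite PR is not acute, so the smallest enclosing circle has PR as diameter.
Centre = midpoint of PR = (-2, -1.25), r² = 24.25/4 = 6.0625.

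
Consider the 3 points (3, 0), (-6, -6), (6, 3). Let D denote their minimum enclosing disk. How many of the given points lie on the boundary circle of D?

2

Call the three points A, B, C in the order given.
Side lengths²: AB² = 117, AC² = 18, BC² = 225.
Since BC² = 225 ≥ 117 + 18 = 135, the angle opposite BC is not acute, so the smallest enclosing circle has BC as diameter.
Centre = midpoint of BC = (0, -1.5), r² = 225/4 = 56.25.
The points at distance exactly r from the centre are (-6, -6), (6, 3) — 2 points.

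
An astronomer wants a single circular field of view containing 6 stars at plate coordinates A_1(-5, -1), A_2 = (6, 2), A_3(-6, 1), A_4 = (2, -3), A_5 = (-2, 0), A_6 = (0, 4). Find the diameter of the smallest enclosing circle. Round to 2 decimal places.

The farthest pair is A_2–A_3 with squared distance 145. The circle on this segment as diameter has centre (0, 1.5) and r² = 145/4 = 36.25.
Check A_1: distance² to centre = 31.25 ≤ 36.25, so it lies inside.
All remaining points lie in this disk, and no smaller disk contains both endpoints, so this is the minimum enclosing circle.
Diameter = 2r = 2√(36.25) ≈ 12.04.

12.04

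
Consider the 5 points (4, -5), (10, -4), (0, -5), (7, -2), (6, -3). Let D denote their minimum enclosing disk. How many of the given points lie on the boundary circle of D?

2

The minimum enclosing circle of a finite set is fixed by two of the points (as a diameter) or three (as a circumcircle).
The farthest pair is (10, -4)–(0, -5) with squared distance 101. The circle on this segment as diameter has centre (5, -4.5) and r² = 101/4 = 25.25.
Check (4, -5): distance² to centre = 1.25 ≤ 25.25, so it lies inside.
All remaining points lie in this disk, and no smaller disk contains both endpoints, so this is the minimum enclosing circle.
The points at distance exactly r from the centre are (10, -4), (0, -5) — 2 points.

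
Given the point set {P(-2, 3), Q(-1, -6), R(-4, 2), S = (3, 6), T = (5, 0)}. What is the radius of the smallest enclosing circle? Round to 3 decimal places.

6.325

The farthest pair is Q–S with squared distance 160. The circle on this segment as diameter has centre (1, 0) and r² = 160/4 = 40.
Check P: distance² to centre = 18 ≤ 40, so it lies inside.
All remaining points lie in this disk, and no smaller disk contains both endpoints, so this is the minimum enclosing circle.
r = √40 ≈ 6.325.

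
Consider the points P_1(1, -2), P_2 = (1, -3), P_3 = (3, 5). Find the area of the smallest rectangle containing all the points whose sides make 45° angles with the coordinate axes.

30

In coordinates u = x + y, v = x − y the rectangle is axis-aligned; the map (x,y)→(u,v) scales areas by 2.
u-values: -1, -2, 8; range = 8 − (-2) = 10.
v-values: 3, 4, -2; range = 4 − (-2) = 6.
Area = (10 × 6) / 2 = 30.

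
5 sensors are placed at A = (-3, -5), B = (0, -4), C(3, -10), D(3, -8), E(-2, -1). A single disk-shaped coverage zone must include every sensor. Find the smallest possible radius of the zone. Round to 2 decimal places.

The farthest pair is C–E with squared distance 106. The circle on this segment as diameter has centre (0.5, -5.5) and r² = 106/4 = 26.5.
Check A: distance² to centre = 12.5 ≤ 26.5, so it lies inside.
All remaining points lie in this disk, and no smaller disk contains both endpoints, so this is the minimum enclosing circle.
r = √(26.5) ≈ 5.15.

5.15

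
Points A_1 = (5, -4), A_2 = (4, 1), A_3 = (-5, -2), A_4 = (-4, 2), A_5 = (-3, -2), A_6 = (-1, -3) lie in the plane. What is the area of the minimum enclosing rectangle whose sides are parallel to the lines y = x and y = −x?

90

In coordinates u = x + y, v = x − y the rectangle is axis-aligned; the map (x,y)→(u,v) scales areas by 2.
u-values: 1, 5, -7, -2, -5, -4; range = 5 − (-7) = 12.
v-values: 9, 3, -3, -6, -1, 2; range = 9 − (-6) = 15.
Area = (12 × 15) / 2 = 90.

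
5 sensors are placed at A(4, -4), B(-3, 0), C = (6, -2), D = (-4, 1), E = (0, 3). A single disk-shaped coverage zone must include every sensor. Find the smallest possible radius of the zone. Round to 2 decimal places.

A smallest enclosing disk is always determined by at most three of the input points on its boundary.
The farthest pair is C–D with squared distance 109. The circle on this segment as diameter has centre (1, -0.5) and r² = 109/4 = 27.25.
Check A: distance² to centre = 21.25 ≤ 27.25, so it lies inside.
All remaining points lie in this disk, and no smaller disk contains both endpoints, so this is the minimum enclosing circle.
r = √(27.25) ≈ 5.22.

5.22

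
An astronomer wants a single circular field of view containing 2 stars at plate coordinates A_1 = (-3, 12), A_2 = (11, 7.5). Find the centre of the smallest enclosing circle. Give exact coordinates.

(4, 9.75)

The smallest circle enclosing two points has them as diameter endpoints.
Centre = midpoint = (4, 9.75); r² = |A_1A_2|²/4 = 216.25/4 = 54.0625.
Centre = (4, 9.75).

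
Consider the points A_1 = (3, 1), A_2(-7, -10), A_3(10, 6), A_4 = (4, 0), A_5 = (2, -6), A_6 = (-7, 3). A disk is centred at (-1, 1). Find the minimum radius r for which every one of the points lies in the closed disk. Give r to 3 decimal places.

12.530

The required radius is the distance from (-1, 1) to the farthest point.
Squared distances: 16, 157, 146, 26, 58, 40.
Maximum is 157, attained at A_2.
r = √157 ≈ 12.530.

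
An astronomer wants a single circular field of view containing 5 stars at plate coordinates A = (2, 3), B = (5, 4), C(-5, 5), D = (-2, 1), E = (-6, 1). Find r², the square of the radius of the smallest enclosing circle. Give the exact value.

By Welzl's lemma the MEC is supported by two points (diametrically opposite) or three points (on a circumcircle).
The farthest pair is B–E with squared distance 130. The circle on this segment as diameter has centre (-0.5, 2.5) and r² = 130/4 = 32.5.
Check A: distance² to centre = 6.5 ≤ 32.5, so it lies inside.
All remaining points lie in this disk, and no smaller disk contains both endpoints, so this is the minimum enclosing circle.

32.5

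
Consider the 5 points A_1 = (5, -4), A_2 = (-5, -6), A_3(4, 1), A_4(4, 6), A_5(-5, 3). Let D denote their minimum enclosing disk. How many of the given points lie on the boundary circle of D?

2

The minimum enclosing circle of a finite set is fixed by two of the points (as a diameter) or three (as a circumcircle).
The farthest pair is A_2–A_4 with squared distance 225. The circle on this segment as diameter has centre (-0.5, 0) and r² = 225/4 = 56.25.
Check A_1: distance² to centre = 46.25 ≤ 56.25, so it lies inside.
All remaining points lie in this disk, and no smaller disk contains both endpoints, so this is the minimum enclosing circle.
The points at distance exactly r from the centre are A_2, A_4 — 2 points.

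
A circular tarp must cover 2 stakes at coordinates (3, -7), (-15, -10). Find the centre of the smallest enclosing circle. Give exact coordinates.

(-6, -8.5)

The smallest circle enclosing two points has them as diameter endpoints.
Centre = midpoint = (-6, -8.5); r² = |(3, -7)−(-15, -10)|²/4 = 333/4 = 83.25.
Centre = (-6, -8.5).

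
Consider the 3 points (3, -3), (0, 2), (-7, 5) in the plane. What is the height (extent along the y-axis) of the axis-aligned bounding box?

max y = 5, min y = -3, so height = 8.

8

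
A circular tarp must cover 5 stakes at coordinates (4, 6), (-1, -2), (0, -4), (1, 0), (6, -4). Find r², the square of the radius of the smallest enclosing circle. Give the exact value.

The minimum enclosing circle is determined by three boundary points: (4, 6), (0, -4), (6, -4).
Their circumcentre is (3, 0.6) with r² = 30.16.
The farthest remaining point (-1, -2) is at distance² 22.76 ≤ 30.16.

30.16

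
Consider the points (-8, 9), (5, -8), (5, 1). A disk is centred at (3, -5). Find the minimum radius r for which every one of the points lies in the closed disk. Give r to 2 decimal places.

17.80

The required radius is the distance from (3, -5) to the farthest point.
Squared distances: 317, 13, 40.
Maximum is 317, attained at (-8, 9).
r = √317 ≈ 17.80.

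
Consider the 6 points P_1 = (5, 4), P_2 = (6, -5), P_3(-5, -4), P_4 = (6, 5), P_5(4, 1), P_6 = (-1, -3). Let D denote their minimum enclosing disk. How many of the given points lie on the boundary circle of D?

3

By Welzl's lemma the MEC is supported by two points (diametrically opposite) or three points (on a circumcircle).
The minimum enclosing circle is determined by three boundary points: P_2, P_3, P_4.
Their circumcentre is (10/11, 0) with r² = 6161/121.
The farthest remaining point P_1 is at distance² 3961/121 ≤ 6161/121.
The points at distance exactly r from the centre are P_2, P_3, P_4 — 3 points.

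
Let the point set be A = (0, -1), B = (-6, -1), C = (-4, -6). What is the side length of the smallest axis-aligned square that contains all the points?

The bounding box has width 6 and height 5.
An axis-aligned square enclosing the set must have side ≥ max(width, height).
So the minimum side is max(6, 5) = 6.

6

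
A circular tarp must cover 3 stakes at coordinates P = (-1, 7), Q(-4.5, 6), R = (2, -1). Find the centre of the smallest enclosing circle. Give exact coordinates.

(-1.25, 2.5)

Side lengths²: PQ² = 13.25, PR² = 73, QR² = 91.25.
Since QR² = 91.25 ≥ 73 + 13.25 = 86.25, the angle opposite QR is not acute, so the smallest enclosing circle has QR as diameter.
Centre = midpoint of QR = (-1.25, 2.5), r² = 91.25/4 = 22.8125.
Centre = (-1.25, 2.5).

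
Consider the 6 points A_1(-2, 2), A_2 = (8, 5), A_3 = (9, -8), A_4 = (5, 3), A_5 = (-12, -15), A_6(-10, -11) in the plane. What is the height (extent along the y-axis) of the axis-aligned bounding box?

20

max y = 5, min y = -15, so height = 20.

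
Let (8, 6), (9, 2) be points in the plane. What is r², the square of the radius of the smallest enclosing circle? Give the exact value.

The smallest circle enclosing two points has them as diameter endpoints.
Centre = midpoint = (8.5, 4); r² = |(8, 6)−(9, 2)|²/4 = 17/4 = 4.25.

4.25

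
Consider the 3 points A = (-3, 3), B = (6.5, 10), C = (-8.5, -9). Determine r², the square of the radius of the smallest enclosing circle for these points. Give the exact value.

146.5

Side lengths²: AB² = 139.25, AC² = 174.25, BC² = 586.
Since BC² = 586 ≥ 174.25 + 139.25 = 313.5, the angle opposite BC is not acute, so the smallest enclosing circle has BC as diameter.
Centre = midpoint of BC = (-1, 0.5), r² = 586/4 = 146.5.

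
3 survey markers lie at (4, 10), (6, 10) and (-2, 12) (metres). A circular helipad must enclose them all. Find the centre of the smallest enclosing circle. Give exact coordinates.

(2, 11)

Call the three points A, B, C in the order given.
Side lengths²: AB² = 4, AC² = 40, BC² = 68.
Since BC² = 68 ≥ 40 + 4 = 44, the angle opposite BC is not acute, so the smallest enclosing circle has BC as diameter.
Centre = midpoint of BC = (2, 11), r² = 68/4 = 17.
Centre = (2, 11).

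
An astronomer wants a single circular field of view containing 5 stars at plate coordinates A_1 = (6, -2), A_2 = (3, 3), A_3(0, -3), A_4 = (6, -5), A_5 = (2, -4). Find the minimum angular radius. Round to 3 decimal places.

A smallest enclosing disk is always determined by at most three of the input points on its boundary.
The minimum enclosing circle is determined by three boundary points: A_2, A_3, A_4.
Their circumcentre is (55/14, -17/14) with r² = 1825/98.
The farthest remaining point A_5 is at distance² 1125/98 ≤ 1825/98.
r = √(1825/98) ≈ 4.315.

4.315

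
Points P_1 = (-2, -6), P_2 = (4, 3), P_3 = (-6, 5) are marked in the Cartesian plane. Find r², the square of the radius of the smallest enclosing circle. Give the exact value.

Side lengths²: P_1P_2² = 117, P_1P_3² = 137, P_2P_3² = 104.
Since P_1P_3² = 137 < 117 + 104 = 221, the triangle is acute, so the smallest enclosing circle is the circumcircle.
Circumcentre = (-59/34, 11/34), r² = 23153/578.

23153/578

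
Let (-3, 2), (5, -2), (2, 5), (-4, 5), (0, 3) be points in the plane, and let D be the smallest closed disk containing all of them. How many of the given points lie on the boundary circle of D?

The minimum enclosing circle of a finite set is fixed by two of the points (as a diameter) or three (as a circumcircle).
The farthest pair is (5, -2)–(-4, 5) with squared distance 130. The circle on this segment as diameter has centre (0.5, 1.5) and r² = 130/4 = 32.5.
Check (-3, 2): distance² to centre = 12.5 ≤ 32.5, so it lies inside.
All remaining points lie in this disk, and no smaller disk contains both endpoints, so this is the minimum enclosing circle.
The points at distance exactly r from the centre are (5, -2), (-4, 5) — 2 points.

2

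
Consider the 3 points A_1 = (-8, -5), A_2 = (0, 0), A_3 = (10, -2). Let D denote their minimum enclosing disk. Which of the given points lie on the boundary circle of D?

Side lengths²: A_1A_2² = 89, A_1A_3² = 333, A_2A_3² = 104.
Since A_1A_3² = 333 ≥ 104 + 89 = 193, the angle opposite A_1A_3 is not acute, so the smallest enclosing circle has A_1A_3 as diameter.
Centre = midpoint of A_1A_3 = (1, -3.5), r² = 333/4 = 83.25.
The points at distance exactly r from the centre are A_1, A_3 — 2 points.

A_1, A_3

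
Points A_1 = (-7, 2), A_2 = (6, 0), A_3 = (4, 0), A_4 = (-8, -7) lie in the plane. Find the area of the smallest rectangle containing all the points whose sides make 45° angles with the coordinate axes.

157.5

In coordinates u = x + y, v = x − y the rectangle is axis-aligned; the map (x,y)→(u,v) scales areas by 2.
u-values: -5, 6, 4, -15; range = 6 − (-15) = 21.
v-values: -9, 6, 4, -1; range = 6 − (-9) = 15.
Area = (21 × 15) / 2 = 157.5.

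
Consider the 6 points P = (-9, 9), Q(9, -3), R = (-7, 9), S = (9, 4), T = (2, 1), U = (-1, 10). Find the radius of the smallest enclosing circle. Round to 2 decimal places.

A smallest enclosing disk is always determined by at most three of the input points on its boundary.
The farthest pair is P–Q with squared distance 468. The circle on this segment as diameter has centre (0, 3) and r² = 468/4 = 117.
Check R: distance² to centre = 85 ≤ 117, so it lies inside.
All remaining points lie in this disk, and no smaller disk contains both endpoints, so this is the minimum enclosing circle.
r = √117 ≈ 10.82.

10.82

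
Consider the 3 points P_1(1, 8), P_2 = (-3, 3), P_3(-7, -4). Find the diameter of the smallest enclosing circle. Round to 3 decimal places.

Side lengths²: P_1P_2² = 41, P_1P_3² = 208, P_2P_3² = 65.
Since P_1P_3² = 208 ≥ 65 + 41 = 106, the angle opposite P_1P_3 is not acute, so the smallest enclosing circle has P_1P_3 as diameter.
Centre = midpoint of P_1P_3 = (-3, 2), r² = 208/4 = 52.
Diameter = 2r = 2√52 ≈ 14.422.

14.422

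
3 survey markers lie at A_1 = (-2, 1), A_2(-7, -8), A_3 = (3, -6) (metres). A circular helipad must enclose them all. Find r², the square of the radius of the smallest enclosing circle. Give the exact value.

Side lengths²: A_1A_2² = 106, A_1A_3² = 74, A_2A_3² = 104.
Since A_1A_2² = 106 < 104 + 74 = 178, the triangle is acute, so the smallest enclosing circle is the circumcircle.
Circumcentre = (-2.475, -4.625), r² = 31.86625.

31.86625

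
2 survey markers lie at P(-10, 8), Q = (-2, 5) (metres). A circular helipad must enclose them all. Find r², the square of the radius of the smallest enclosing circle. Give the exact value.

18.25

The smallest circle enclosing two points has them as diameter endpoints.
Centre = midpoint = (-6, 6.5); r² = |PQ|²/4 = 73/4 = 18.25.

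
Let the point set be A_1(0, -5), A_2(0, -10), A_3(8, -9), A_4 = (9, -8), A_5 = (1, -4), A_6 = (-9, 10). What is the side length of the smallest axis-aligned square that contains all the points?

20

The bounding box has width 18 and height 20.
An axis-aligned square enclosing the set must have side ≥ max(width, height).
So the minimum side is max(18, 20) = 20.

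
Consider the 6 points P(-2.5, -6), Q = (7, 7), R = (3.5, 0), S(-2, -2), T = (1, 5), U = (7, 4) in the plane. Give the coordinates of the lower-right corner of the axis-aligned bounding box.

x-range [-2.5, 7], y-range [-6, 7].
The lower-right corner is (7, -6).

(7, -6)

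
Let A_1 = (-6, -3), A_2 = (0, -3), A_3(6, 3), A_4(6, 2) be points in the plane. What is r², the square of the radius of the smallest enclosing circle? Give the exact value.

45

A smallest enclosing disk is always determined by at most three of the input points on its boundary.
The farthest pair is A_1–A_3 with squared distance 180. The circle on this segment as diameter has centre (0, 0) and r² = 180/4 = 45.
Check A_2: distance² to centre = 9 ≤ 45, so it lies inside.
All remaining points lie in this disk, and no smaller disk contains both endpoints, so this is the minimum enclosing circle.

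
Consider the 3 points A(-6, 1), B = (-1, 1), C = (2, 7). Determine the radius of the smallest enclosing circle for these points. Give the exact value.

Side lengths²: AB² = 25, AC² = 100, BC² = 45.
Since AC² = 100 ≥ 45 + 25 = 70, the angle opposite AC is not acute, so the smallest enclosing circle has AC as diameter.
Centre = midpoint of AC = (-2, 4), r² = 100/4 = 25.
r = √25 = 5.

5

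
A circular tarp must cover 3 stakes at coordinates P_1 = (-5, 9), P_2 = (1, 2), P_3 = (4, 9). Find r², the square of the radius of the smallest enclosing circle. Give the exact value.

Side lengths²: P_1P_2² = 85, P_1P_3² = 81, P_2P_3² = 58.
Since P_1P_2² = 85 < 81 + 58 = 139, the triangle is acute, so the smallest enclosing circle is the circumcircle.
Circumcentre = (-0.5, 95/14), r² = 2465/98.

2465/98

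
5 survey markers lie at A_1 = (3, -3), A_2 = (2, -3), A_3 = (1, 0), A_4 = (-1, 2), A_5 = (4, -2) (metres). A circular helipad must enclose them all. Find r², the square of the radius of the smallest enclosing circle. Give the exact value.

1681/162

By Welzl's lemma the MEC is supported by two points (diametrically opposite) or three points (on a circumcircle).
The minimum enclosing circle is determined by three boundary points: A_1, A_4, A_5.
Their circumcentre is (23/18, -5/18) with r² = 1681/162.
The farthest remaining point A_2 is at distance² 1285/162 ≤ 1681/162.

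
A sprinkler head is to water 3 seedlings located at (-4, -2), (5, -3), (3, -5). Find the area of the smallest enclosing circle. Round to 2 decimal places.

Call the three points A, B, C in the order given.
Side lengths²: AB² = 82, AC² = 58, BC² = 8.
Since AB² = 82 ≥ 58 + 8 = 66, the angle opposite AB is not acute, so the smallest enclosing circle has AB as diameter.
Centre = midpoint of AB = (0.5, -2.5), r² = 82/4 = 20.5.
Area = π·r² = π·20.5 ≈ 64.40.

64.40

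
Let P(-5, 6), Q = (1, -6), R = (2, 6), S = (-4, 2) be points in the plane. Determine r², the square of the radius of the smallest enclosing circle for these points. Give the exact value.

45.3125

The minimum enclosing circle is determined by three boundary points: P, Q, R.
Their circumcentre is (-1.5, 0.25) with r² = 45.3125.
The farthest remaining point S is at distance² 9.3125 ≤ 45.3125.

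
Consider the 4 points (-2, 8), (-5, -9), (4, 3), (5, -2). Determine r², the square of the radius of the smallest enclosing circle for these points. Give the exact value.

The farthest pair is (-2, 8)–(-5, -9) with squared distance 298. The circle on this segment as diameter has centre (-3.5, -0.5) and r² = 298/4 = 74.5.
Check (4, 3): distance² to centre = 68.5 ≤ 74.5, so it lies inside.
All remaining points lie in this disk, and no smaller disk contains both endpoints, so this is the minimum enclosing circle.

74.5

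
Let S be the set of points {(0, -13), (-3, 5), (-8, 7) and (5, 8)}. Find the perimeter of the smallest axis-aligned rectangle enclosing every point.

68

Width = max x − min x = 5 − (-8) = 13.
Height = max y − min y = 8 − (-13) = 21.
Perimeter = 2(13 + 21) = 68.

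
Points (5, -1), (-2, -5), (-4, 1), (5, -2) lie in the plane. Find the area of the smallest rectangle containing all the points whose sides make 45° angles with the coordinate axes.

In coordinates u = x + y, v = x − y the rectangle is axis-aligned; the map (x,y)→(u,v) scales areas by 2.
u-values: 4, -7, -3, 3; range = 4 − (-7) = 11.
v-values: 6, 3, -5, 7; range = 7 − (-5) = 12.
Area = (11 × 12) / 2 = 66.

66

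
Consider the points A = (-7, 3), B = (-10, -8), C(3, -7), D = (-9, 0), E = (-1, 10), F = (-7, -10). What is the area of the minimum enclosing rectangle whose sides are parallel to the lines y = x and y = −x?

283.5

In coordinates u = x + y, v = x − y the rectangle is axis-aligned; the map (x,y)→(u,v) scales areas by 2.
u-values: -4, -18, -4, -9, 9, -17; range = 9 − (-18) = 27.
v-values: -10, -2, 10, -9, -11, 3; range = 10 − (-11) = 21.
Area = (27 × 21) / 2 = 283.5.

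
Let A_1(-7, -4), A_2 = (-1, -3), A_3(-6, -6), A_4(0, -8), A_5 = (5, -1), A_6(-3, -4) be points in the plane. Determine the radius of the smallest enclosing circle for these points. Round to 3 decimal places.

By Welzl's lemma the MEC is supported by two points (diametrically opposite) or three points (on a circumcircle).
The farthest pair is A_1–A_5 with squared distance 153. The circle on this segment as diameter has centre (-1, -2.5) and r² = 153/4 = 38.25.
Check A_2: distance² to centre = 0.25 ≤ 38.25, so it lies inside.
All remaining points lie in this disk, and no smaller disk contains both endpoints, so this is the minimum enclosing circle.
r = √(38.25) ≈ 6.185.

6.185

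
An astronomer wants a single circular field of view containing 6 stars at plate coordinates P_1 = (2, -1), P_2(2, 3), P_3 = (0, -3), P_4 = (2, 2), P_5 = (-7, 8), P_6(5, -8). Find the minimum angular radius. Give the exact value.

The farthest pair is P_5–P_6 with squared distance 400. The circle on this segment as diameter has centre (-1, 0) and r² = 400/4 = 100.
Check P_1: distance² to centre = 10 ≤ 100, so it lies inside.
All remaining points lie in this disk, and no smaller disk contains both endpoints, so this is the minimum enclosing circle.
r = √100 = 10.

10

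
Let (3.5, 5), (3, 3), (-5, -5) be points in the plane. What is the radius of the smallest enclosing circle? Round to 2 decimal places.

6.56

Call the three points A, B, C in the order given.
Side lengths²: AB² = 4.25, AC² = 172.25, BC² = 128.
Since AC² = 172.25 ≥ 128 + 4.25 = 132.25, the angle opposite AC is not acute, so the smallest enclosing circle has AC as diameter.
Centre = midpoint of AC = (-0.75, 0), r² = 172.25/4 = 43.0625.
r = √(43.0625) ≈ 6.56.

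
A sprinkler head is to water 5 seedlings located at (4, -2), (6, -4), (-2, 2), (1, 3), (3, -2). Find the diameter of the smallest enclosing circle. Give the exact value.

10

By Welzl's lemma the MEC is supported by two points (diametrically opposite) or three points (on a circumcircle).
The farthest pair is (6, -4)–(-2, 2) with squared distance 100. The circle on this segment as diameter has centre (2, -1) and r² = 100/4 = 25.
Check (4, -2): distance² to centre = 5 ≤ 25, so it lies inside.
All remaining points lie in this disk, and no smaller disk contains both endpoints, so this is the minimum enclosing circle.
Diameter = 2r = 2√25 = 10.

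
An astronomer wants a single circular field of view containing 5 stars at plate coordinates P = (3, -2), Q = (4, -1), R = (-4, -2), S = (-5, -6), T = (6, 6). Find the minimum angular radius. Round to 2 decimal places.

The farthest pair is S–T with squared distance 265. The circle on this segment as diameter has centre (0.5, 0) and r² = 265/4 = 66.25.
Check P: distance² to centre = 10.25 ≤ 66.25, so it lies inside.
All remaining points lie in this disk, and no smaller disk contains both endpoints, so this is the minimum enclosing circle.
r = √(66.25) ≈ 8.14.

8.14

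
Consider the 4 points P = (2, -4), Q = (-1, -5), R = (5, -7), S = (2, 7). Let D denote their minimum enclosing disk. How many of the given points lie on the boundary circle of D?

2

The farthest pair is R–S with squared distance 205. The circle on this segment as diameter has centre (3.5, 0) and r² = 205/4 = 51.25.
Check P: distance² to centre = 18.25 ≤ 51.25, so it lies inside.
All remaining points lie in this disk, and no smaller disk contains both endpoints, so this is the minimum enclosing circle.
The points at distance exactly r from the centre are R, S — 2 points.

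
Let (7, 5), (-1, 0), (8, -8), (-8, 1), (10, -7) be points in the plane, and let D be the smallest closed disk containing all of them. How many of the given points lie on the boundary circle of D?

By Welzl's lemma the MEC is supported by two points (diametrically opposite) or three points (on a circumcircle).
The minimum enclosing circle is determined by three boundary points: (7, 5), (-8, 1), (10, -7).
Their circumcentre is (1.0625, -2.859375) with r² = 97.0236816406.
The farthest remaining point (8, -8) is at distance² 74.5549316406 ≤ 97.0236816406.
The points at distance exactly r from the centre are (7, 5), (-8, 1), (10, -7) — 3 points.

3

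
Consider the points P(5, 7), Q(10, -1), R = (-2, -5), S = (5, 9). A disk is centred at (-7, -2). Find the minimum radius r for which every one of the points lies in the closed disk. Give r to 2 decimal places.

17.03

The required radius is the distance from (-7, -2) to the farthest point.
Squared distances: 225, 290, 34, 265.
Maximum is 290, attained at Q.
r = √290 ≈ 17.03.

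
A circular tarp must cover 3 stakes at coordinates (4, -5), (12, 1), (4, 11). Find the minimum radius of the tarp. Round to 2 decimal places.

8.00

Call the three points A, B, C in the order given.
Side lengths²: AB² = 100, AC² = 256, BC² = 164.
Since AC² = 256 < 164 + 100 = 264, the triangle is acute, so the smallest enclosing circle is the circumcircle.
Circumcentre = (4.25, 3), r² = 64.0625.
r = √(64.0625) ≈ 8.00.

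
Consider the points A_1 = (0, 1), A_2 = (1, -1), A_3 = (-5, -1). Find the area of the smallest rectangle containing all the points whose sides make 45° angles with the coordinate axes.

21

In coordinates u = x + y, v = x − y the rectangle is axis-aligned; the map (x,y)→(u,v) scales areas by 2.
u-values: 1, 0, -6; range = 1 − (-6) = 7.
v-values: -1, 2, -4; range = 2 − (-4) = 6.
Area = (7 × 6) / 2 = 21.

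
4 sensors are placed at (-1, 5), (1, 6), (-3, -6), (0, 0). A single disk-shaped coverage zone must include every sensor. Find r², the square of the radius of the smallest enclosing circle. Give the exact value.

The farthest pair is (1, 6)–(-3, -6) with squared distance 160. The circle on this segment as diameter has centre (-1, 0) and r² = 160/4 = 40.
Check (-1, 5): distance² to centre = 25 ≤ 40, so it lies inside.
All remaining points lie in this disk, and no smaller disk contains both endpoints, so this is the minimum enclosing circle.

40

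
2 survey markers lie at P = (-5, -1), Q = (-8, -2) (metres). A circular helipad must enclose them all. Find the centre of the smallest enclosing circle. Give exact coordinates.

The smallest circle enclosing two points has them as diameter endpoints.
Centre = midpoint = (-6.5, -1.5); r² = |PQ|²/4 = 10/4 = 2.5.
Centre = (-6.5, -1.5).

(-6.5, -1.5)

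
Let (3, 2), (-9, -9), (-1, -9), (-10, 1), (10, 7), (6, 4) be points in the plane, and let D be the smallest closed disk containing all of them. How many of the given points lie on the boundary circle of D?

The farthest pair is (-9, -9)–(10, 7) with squared distance 617. The circle on this segment as diameter has centre (0.5, -1) and r² = 617/4 = 154.25.
Check (3, 2): distance² to centre = 15.25 ≤ 154.25, so it lies inside.
All remaining points lie in this disk, and no smaller disk contains both endpoints, so this is the minimum enclosing circle.
The points at distance exactly r from the centre are (-9, -9), (10, 7) — 2 points.

2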